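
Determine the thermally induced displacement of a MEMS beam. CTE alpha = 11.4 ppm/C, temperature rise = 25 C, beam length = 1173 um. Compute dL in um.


Step 1: Convert CTE: alpha = 11.4 ppm/C = 11.4e-6 /C
Step 2: dL = 11.4e-6 * 25 * 1173
dL = 0.3343 um


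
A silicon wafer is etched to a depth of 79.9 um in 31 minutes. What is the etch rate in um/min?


Step 1: Etch rate = depth / time
Step 2: rate = 79.9 / 31
rate = 2.577 um/min


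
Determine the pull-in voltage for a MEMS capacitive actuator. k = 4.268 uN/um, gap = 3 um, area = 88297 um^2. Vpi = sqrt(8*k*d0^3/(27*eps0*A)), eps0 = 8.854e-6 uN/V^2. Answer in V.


Step 1: Compute numerator: 8 * k * d0^3 = 8 * 4.268 * 3^3 = 921.888
Step 2: Compute denominator: 27 * eps0 * A = 27 * 8.854e-6 * 88297 = 21.108104
Step 3: Vpi = sqrt(921.888 / 21.108104)
Vpi = 6.61 V


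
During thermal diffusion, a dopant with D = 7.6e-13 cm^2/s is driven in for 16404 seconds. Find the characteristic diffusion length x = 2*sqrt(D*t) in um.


Step 1: Compute D*t = 7.6e-13 * 16404 = 1.246704e-08 cm^2
Step 2: sqrt(D*t) = 1.11656e-04 cm
Step 3: x = 2 * 1.11656e-04 cm = 2.23312e-04 cm
Step 4: Convert to um (1 cm = 1e4 um): x = 2.233 um


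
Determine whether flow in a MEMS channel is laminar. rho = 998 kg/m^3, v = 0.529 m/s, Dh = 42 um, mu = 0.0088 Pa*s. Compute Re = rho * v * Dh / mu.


Step 1: Convert Dh to meters: Dh = 42e-6 m
Step 2: Re = rho * v * Dh / mu
Re = 998 * 0.529 * 42e-6 / 0.0088
Re = 2.52
Since Re = 2.52 is below ~2300, the flow is laminar.


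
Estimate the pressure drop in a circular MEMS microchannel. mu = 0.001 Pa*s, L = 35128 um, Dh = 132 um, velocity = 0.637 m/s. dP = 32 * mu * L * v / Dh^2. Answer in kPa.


Step 1: Convert to SI: L = 35128e-6 m, Dh = 132e-6 m
Step 2: dP = 32 * 0.001 * 35128e-6 * 0.637 / (132e-6)^2
Step 3: dP = 41095.57 Pa
Step 4: Convert to kPa: dP = 41.1 kPa


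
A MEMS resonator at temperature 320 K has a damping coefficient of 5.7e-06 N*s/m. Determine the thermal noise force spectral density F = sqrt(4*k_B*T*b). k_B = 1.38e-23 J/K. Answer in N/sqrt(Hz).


Step 1: Compute 4 * k_B * T * b
= 4 * 1.38e-23 * 320 * 5.7e-06
= 1.0068e-25 N^2/Hz
Step 2: F_noise = sqrt(1.0068e-25)
F_noise = 3.17e-13 N/sqrt(Hz)


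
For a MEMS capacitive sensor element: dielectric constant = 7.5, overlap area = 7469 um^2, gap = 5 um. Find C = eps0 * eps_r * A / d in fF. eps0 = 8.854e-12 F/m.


Step 1: Convert area to m^2: A = 7469e-12 m^2
Step 2: Convert gap to m: d = 5e-6 m
Step 3: C = eps0 * eps_r * A / d
C = 8.854e-12 * 7.5 * 7469e-12 / 5e-6
Step 4: Convert to fF (multiply by 1e15).
C = 99.2 fF


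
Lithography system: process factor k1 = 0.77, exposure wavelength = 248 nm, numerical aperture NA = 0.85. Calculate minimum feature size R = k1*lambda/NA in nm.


Step 1: Identify values: k1 = 0.77, lambda = 248 nm, NA = 0.85
Step 2: R = k1 * lambda / NA
R = 0.77 * 248 / 0.85
R = 224.7 nm


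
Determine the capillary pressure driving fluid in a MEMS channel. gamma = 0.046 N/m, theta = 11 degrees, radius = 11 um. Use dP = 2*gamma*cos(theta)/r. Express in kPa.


Step 1: cos(11 deg) = 0.9816
Step 2: Convert r to m: r = 11e-6 m
Step 3: dP = 2 * 0.046 * 0.9816 / 11e-6 = 8209.7 Pa
Step 4: Convert Pa to kPa (divide by 1000).
dP = 8.21 kPa


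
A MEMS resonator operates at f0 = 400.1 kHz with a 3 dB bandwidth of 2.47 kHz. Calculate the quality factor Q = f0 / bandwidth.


Step 1: Q = f0 / bandwidth
Step 2: Q = 400.1 / 2.47
Q = 162.0


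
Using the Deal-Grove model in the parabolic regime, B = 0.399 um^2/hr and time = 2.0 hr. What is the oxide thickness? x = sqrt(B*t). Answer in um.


Step 1: Compute B*t = 0.399 * 2.0 = 0.798
Step 2: x = sqrt(0.798)
x = 0.893 um


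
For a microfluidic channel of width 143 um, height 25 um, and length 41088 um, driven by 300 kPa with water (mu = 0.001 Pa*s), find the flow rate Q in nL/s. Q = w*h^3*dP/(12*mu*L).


Step 1: Convert all dimensions to SI (meters).
w = 143e-6 m, h = 25e-6 m, L = 41088e-6 m, dP = 300e3 Pa
Step 2: Q = w * h^3 * dP / (12 * mu * L)
Q = 143e-6 * (25e-6)^3 * 300e3 / (12 * 0.001 * 41088e-6) = 1.35950582e-09 m^3/s
Step 3: Convert Q from m^3/s to nL/s (1 m^3 = 1e12 nL, so multiply by 1e12).
Q = 1359.506 nL/s


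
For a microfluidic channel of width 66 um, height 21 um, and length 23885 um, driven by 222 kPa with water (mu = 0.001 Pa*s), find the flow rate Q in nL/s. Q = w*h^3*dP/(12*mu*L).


Step 1: Convert all dimensions to SI (meters).
w = 66e-6 m, h = 21e-6 m, L = 23885e-6 m, dP = 222e3 Pa
Step 2: Q = w * h^3 * dP / (12 * mu * L)
Q = 66e-6 * (21e-6)^3 * 222e3 / (12 * 0.001 * 23885e-6) = 4.7342185e-10 m^3/s
Step 3: Convert Q from m^3/s to nL/s (1 m^3 = 1e12 nL, so multiply by 1e12).
Q = 473.422 nL/s


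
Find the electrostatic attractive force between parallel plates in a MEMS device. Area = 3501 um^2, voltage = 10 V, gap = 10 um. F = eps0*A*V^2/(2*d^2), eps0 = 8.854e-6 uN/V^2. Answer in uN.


Step 1: Identify parameters.
eps0 = 8.854e-6 uN/V^2, A = 3501 um^2, V = 10 V, d = 10 um
Step 2: Compute V^2 = 10^2 = 100
Step 3: Compute d^2 = 10^2 = 100
Step 4: F = 0.5 * 8.854e-6 * 3501 * 100 / 100
F = 0.015 uN


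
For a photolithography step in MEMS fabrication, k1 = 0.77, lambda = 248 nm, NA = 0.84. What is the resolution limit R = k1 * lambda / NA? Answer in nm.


Step 1: Identify values: k1 = 0.77, lambda = 248 nm, NA = 0.84
Step 2: R = k1 * lambda / NA
R = 0.77 * 248 / 0.84
R = 227.3 nm


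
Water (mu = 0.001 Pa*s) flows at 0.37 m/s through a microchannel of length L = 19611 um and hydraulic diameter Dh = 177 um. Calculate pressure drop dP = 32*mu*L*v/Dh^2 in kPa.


Step 1: Convert to SI: L = 19611e-6 m, Dh = 177e-6 m
Step 2: dP = 32 * 0.001 * 19611e-6 * 0.37 / (177e-6)^2
Step 3: dP = 7411.48 Pa
Step 4: Convert to kPa: dP = 7.41 kPa


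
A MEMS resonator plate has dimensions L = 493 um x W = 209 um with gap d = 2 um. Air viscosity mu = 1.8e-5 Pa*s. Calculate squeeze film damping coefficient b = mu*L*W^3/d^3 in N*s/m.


Step 1: Convert to SI.
L = 493e-6 m, W = 209e-6 m, d = 2e-6 m
Step 2: W^3 = (209e-6)^3 = 9.13e-12 m^3
Step 3: d^3 = (2e-6)^3 = 8.00e-18 m^3
Step 4: b = 1.8e-5 * 493e-6 * 9.13e-12 / 8.00e-18
b = 1.01e-02 N*s/m


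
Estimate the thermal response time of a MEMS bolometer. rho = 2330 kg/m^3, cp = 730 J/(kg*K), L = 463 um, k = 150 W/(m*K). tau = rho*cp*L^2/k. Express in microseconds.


Step 1: Convert L to m: L = 463e-6 m
Step 2: L^2 = (463e-6)^2 = 2.14369e-07 m^2
Step 3: tau = 2330 * 730 * 2.14369e-07 / 150 = 2.43080155e-03 s
Step 4: Convert to microseconds (multiply by 1e6).
tau = 2430.802 us


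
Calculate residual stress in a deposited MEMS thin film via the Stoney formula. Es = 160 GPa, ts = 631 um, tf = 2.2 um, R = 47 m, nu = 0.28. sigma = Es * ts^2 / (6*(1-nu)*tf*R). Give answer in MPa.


Step 1: Compute numerator: Es * ts^2 = 160 * 631^2 = 63705760 (GPa*um^2)
Step 2: Compute denominator (R in um): 6*(1-nu)*tf*R = 6*0.72*2.2*47e6 = 446688000.0 (um^2)
Step 3: sigma (GPa) = 63705760 / 446688000.0 = 1.42618e-01 GPa
Step 4: Convert to MPa (x1000): sigma = 142.6 MPa


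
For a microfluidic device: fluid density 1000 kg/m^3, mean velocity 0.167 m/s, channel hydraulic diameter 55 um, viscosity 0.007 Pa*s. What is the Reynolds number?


Step 1: Convert Dh to meters: Dh = 55e-6 m
Step 2: Re = rho * v * Dh / mu
Re = 1000 * 0.167 * 55e-6 / 0.007
Re = 1.312


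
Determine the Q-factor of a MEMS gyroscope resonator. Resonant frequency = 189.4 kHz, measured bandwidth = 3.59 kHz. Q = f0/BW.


Step 1: Q = f0 / bandwidth
Step 2: Q = 189.4 / 3.59
Q = 52.8


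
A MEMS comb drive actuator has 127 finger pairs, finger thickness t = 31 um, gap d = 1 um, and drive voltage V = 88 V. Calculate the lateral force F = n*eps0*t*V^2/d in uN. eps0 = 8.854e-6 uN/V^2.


Step 1: Parameters: n=127, eps0=8.854e-6 uN/V^2, t=31 um, V=88 V, d=1 um
Step 2: V^2 = 7744
Step 3: F = 127 * 8.854e-6 * 31 * 7744 / 1
F = 269.942 uN


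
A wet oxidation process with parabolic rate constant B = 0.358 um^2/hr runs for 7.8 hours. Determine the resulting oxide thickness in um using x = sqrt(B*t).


Step 1: Compute B*t = 0.358 * 7.8 = 2.7924
Step 2: x = sqrt(2.7924)
x = 1.671 um


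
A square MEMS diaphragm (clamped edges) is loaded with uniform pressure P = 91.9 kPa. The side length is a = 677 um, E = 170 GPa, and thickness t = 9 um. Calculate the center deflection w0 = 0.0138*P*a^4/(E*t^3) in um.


Step 1: Convert pressure to compatible units (E is in GPa, so P in GPa).
P = 91.9 kPa = 91.9e-6 GPa
Step 2: Compute numerator: 0.0138 * P * a^4.
a^4 = 677^4 = 210065472241
numerator = 0.0138 * 91.9e-6 * 210065472241 = 2.664092e+05
Step 3: Compute denominator: E * t^3 = 170 * 9^3 = 123930
Step 4: w0 = numerator / denominator = 2.664092e+05 / 123930 = 2.1497 um


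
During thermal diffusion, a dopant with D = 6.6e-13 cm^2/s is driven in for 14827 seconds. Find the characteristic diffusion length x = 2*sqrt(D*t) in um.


Step 1: Compute D*t = 6.6e-13 * 14827 = 9.78582e-09 cm^2
Step 2: sqrt(D*t) = 9.89233e-05 cm
Step 3: x = 2 * 9.89233e-05 cm = 1.978466e-04 cm
Step 4: Convert to um (1 cm = 1e4 um): x = 1.978 um


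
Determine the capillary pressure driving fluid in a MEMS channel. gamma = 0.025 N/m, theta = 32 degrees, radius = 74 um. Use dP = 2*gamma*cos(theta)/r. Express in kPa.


Step 1: cos(32 deg) = 0.848
Step 2: Convert r to m: r = 74e-6 m
Step 3: dP = 2 * 0.025 * 0.848 / 74e-6 = 573.0 Pa
Step 4: Convert Pa to kPa (divide by 1000).
dP = 0.57 kPa


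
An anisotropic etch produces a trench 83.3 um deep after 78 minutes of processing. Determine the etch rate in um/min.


Step 1: Etch rate = depth / time
Step 2: rate = 83.3 / 78
rate = 1.068 um/min


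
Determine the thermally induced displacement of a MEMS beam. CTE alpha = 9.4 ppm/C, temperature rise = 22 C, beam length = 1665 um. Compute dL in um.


Step 1: Convert CTE: alpha = 9.4 ppm/C = 9.4e-6 /C
Step 2: dL = 9.4e-6 * 22 * 1665
dL = 0.3443 um


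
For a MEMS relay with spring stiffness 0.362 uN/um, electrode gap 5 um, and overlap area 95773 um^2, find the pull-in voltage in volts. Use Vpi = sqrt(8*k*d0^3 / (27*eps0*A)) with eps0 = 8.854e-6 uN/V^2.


Step 1: Compute numerator: 8 * k * d0^3 = 8 * 0.362 * 5^3 = 362.0
Step 2: Compute denominator: 27 * eps0 * A = 27 * 8.854e-6 * 95773 = 22.895302
Step 3: Vpi = sqrt(362.0 / 22.895302)
Vpi = 3.98 V


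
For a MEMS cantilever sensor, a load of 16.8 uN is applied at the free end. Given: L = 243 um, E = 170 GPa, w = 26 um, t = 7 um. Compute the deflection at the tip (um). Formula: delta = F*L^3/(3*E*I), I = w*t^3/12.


Step 1: Calculate the second moment of area.
I = w * t^3 / 12 = 26 * 7^3 / 12 = 743.1667 um^4
Step 2: Convert E to consistent units (1 GPa = 1000 uN/um^2).
E = 170 GPa = 170000 uN/um^2
Step 3: Calculate tip deflection.
delta = F * L^3 / (3 * E * I)
delta = 16.8 * 243^3 / (3 * 170000 * 743.1667)
delta = 0.636 um


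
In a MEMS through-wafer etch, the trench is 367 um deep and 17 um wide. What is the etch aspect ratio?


Step 1: AR = depth / width
Step 2: AR = 367 / 17
AR = 21.6


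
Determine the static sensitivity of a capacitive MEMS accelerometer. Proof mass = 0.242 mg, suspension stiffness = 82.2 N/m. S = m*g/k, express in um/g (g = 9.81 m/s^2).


Step 1: Convert mass: m = 0.242 mg = 2.42e-07 kg
Step 2: S = m * g / k = 2.42e-07 * 9.81 / 82.2
Step 3: S = 2.89e-08 m/g
Step 4: Convert to um/g: S = 0.029 um/g


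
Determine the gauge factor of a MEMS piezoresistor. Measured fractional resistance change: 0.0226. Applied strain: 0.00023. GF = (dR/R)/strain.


Step 1: Identify values.
dR/R = 0.0226, strain = 0.00023
Step 2: GF = (dR/R) / strain = 0.0226 / 0.00023
GF = 98.3


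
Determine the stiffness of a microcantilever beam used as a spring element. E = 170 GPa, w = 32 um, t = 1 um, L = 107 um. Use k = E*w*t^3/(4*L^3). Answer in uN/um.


Step 1: Convert E to consistent units (1 GPa = 1000 uN/um^2).
E = 170 GPa = 170000 uN/um^2
Step 2: Compute t^3 = 1^3 = 1
Step 3: Compute L^3 = 107^3 = 1225043
Step 4: k = 170000 * 32 * 1 / (4 * 1225043)
k = 1.1102 uN/um


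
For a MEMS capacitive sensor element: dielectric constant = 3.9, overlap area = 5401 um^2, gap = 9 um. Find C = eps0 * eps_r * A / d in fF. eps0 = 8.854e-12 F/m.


Step 1: Convert area to m^2: A = 5401e-12 m^2
Step 2: Convert gap to m: d = 9e-6 m
Step 3: C = eps0 * eps_r * A / d
C = 8.854e-12 * 3.9 * 5401e-12 / 9e-6
Step 4: Convert to fF (multiply by 1e15).
C = 20.72 fF


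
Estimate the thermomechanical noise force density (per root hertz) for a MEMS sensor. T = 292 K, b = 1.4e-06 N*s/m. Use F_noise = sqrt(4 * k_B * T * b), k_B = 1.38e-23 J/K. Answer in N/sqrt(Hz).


Step 1: Compute 4 * k_B * T * b
= 4 * 1.38e-23 * 292 * 1.4e-06
= 2.2566e-26 N^2/Hz
Step 2: F_noise = sqrt(2.2566e-26)
F_noise = 1.50e-13 N/sqrt(Hz)


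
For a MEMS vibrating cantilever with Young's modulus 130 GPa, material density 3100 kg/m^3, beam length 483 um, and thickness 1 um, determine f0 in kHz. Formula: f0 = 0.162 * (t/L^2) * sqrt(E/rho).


Step 1: Convert units to SI.
t_SI = 1e-6 m, L_SI = 483e-6 m
Step 2: Calculate sqrt(E/rho).
sqrt(130e9 / 3100) = 6475.76 m/s
Step 3: Compute f0.
f0 = 0.162 * 1e-6 / (483e-6)^2 * 6475.76 = 4496.9 Hz = 4.5 kHz


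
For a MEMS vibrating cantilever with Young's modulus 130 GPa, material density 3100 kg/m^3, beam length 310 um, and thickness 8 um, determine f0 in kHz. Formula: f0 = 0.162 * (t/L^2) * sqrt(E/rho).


Step 1: Convert units to SI.
t_SI = 8e-6 m, L_SI = 310e-6 m
Step 2: Calculate sqrt(E/rho).
sqrt(130e9 / 3100) = 6475.76 m/s
Step 3: Compute f0.
f0 = 0.162 * 8e-6 / (310e-6)^2 * 6475.76 = 87331.8 Hz = 87.33 kHz


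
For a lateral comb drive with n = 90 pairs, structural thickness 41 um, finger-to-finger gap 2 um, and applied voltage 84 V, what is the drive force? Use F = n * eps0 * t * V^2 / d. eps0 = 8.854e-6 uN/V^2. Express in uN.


Step 1: Parameters: n=90, eps0=8.854e-6 uN/V^2, t=41 um, V=84 V, d=2 um
Step 2: V^2 = 7056
Step 3: F = 90 * 8.854e-6 * 41 * 7056 / 2
F = 115.264 uN


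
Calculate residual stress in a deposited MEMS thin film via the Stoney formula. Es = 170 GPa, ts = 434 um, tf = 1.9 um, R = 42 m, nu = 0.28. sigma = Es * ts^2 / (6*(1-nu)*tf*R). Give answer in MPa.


Step 1: Compute numerator: Es * ts^2 = 170 * 434^2 = 32020520 (GPa*um^2)
Step 2: Compute denominator (R in um): 6*(1-nu)*tf*R = 6*0.72*1.9*42e6 = 344736000.0 (um^2)
Step 3: sigma (GPa) = 32020520 / 344736000.0 = 9.2884e-02 GPa
Step 4: Convert to MPa (x1000): sigma = 92.9 MPa


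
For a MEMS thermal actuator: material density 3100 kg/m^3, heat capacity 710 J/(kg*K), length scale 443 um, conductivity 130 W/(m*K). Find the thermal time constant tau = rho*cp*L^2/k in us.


Step 1: Convert L to m: L = 443e-6 m
Step 2: L^2 = (443e-6)^2 = 1.96249e-07 m^2
Step 3: tau = 3100 * 710 * 1.96249e-07 / 130 = 3.32264653e-03 s
Step 4: Convert to microseconds (multiply by 1e6).
tau = 3322.647 us


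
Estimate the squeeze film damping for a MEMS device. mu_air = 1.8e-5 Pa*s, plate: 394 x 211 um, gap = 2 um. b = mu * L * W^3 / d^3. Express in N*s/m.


Step 1: Convert to SI.
L = 394e-6 m, W = 211e-6 m, d = 2e-6 m
Step 2: W^3 = (211e-6)^3 = 9.39e-12 m^3
Step 3: d^3 = (2e-6)^3 = 8.00e-18 m^3
Step 4: b = 1.8e-5 * 394e-6 * 9.39e-12 / 8.00e-18
b = 8.33e-03 N*s/m


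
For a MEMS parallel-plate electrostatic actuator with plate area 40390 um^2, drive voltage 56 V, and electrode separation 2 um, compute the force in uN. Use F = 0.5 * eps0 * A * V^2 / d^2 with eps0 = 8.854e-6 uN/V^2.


Step 1: Identify parameters.
eps0 = 8.854e-6 uN/V^2, A = 40390 um^2, V = 56 V, d = 2 um
Step 2: Compute V^2 = 56^2 = 3136
Step 3: Compute d^2 = 2^2 = 4
Step 4: F = 0.5 * 8.854e-6 * 40390 * 3136 / 4
F = 140.184 uN


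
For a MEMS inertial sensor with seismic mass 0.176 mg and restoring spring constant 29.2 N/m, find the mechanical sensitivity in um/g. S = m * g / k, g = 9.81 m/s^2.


Step 1: Convert mass: m = 0.176 mg = 1.76e-07 kg
Step 2: S = m * g / k = 1.76e-07 * 9.81 / 29.2
Step 3: S = 5.91e-08 m/g
Step 4: Convert to um/g: S = 0.059 um/g


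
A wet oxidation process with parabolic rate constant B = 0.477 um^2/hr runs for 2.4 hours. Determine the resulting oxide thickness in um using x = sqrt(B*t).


Step 1: Compute B*t = 0.477 * 2.4 = 1.1448
Step 2: x = sqrt(1.1448)
x = 1.07 um


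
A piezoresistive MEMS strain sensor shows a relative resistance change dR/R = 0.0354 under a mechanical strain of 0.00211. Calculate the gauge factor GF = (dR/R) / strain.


Step 1: Identify values.
dR/R = 0.0354, strain = 0.00211
Step 2: GF = (dR/R) / strain = 0.0354 / 0.00211
GF = 16.8


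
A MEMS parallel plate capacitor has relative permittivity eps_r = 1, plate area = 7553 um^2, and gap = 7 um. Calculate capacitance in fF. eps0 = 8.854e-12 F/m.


Step 1: Convert area to m^2: A = 7553e-12 m^2
Step 2: Convert gap to m: d = 7e-6 m
Step 3: C = eps0 * eps_r * A / d
C = 8.854e-12 * 1 * 7553e-12 / 7e-6
Step 4: Convert to fF (multiply by 1e15).
C = 9.55 fF


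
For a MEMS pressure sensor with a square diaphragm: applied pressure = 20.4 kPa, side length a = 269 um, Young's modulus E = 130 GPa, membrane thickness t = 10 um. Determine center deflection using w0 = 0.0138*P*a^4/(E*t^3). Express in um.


Step 1: Convert pressure to compatible units (E is in GPa, so P in GPa).
P = 20.4 kPa = 20.4e-6 GPa
Step 2: Compute numerator: 0.0138 * P * a^4.
a^4 = 269^4 = 5236114321
numerator = 0.0138 * 20.4e-6 * 5236114321 = 1.4741e+03
Step 3: Compute denominator: E * t^3 = 130 * 10^3 = 130000
Step 4: w0 = numerator / denominator = 1.4741e+03 / 130000 = 0.0113 um


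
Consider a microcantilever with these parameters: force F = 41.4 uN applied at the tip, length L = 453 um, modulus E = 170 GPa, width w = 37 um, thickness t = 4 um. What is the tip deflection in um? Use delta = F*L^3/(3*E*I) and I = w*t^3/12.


Step 1: Calculate the second moment of area.
I = w * t^3 / 12 = 37 * 4^3 / 12 = 197.3333 um^4
Step 2: Convert E to consistent units (1 GPa = 1000 uN/um^2).
E = 170 GPa = 170000 uN/um^2
Step 3: Calculate tip deflection.
delta = F * L^3 / (3 * E * I)
delta = 41.4 * 453^3 / (3 * 170000 * 197.3333)
delta = 38.2406 um


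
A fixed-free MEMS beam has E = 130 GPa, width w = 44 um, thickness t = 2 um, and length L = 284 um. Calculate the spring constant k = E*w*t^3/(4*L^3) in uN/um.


Step 1: Convert E to consistent units (1 GPa = 1000 uN/um^2).
E = 130 GPa = 130000 uN/um^2
Step 2: Compute t^3 = 2^3 = 8
Step 3: Compute L^3 = 284^3 = 22906304
Step 4: k = 130000 * 44 * 8 / (4 * 22906304)
k = 0.4994 uN/um


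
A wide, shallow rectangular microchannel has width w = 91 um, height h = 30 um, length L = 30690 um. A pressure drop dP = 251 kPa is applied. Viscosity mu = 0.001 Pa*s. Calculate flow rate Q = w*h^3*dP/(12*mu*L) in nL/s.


Step 1: Convert all dimensions to SI (meters).
w = 91e-6 m, h = 30e-6 m, L = 30690e-6 m, dP = 251e3 Pa
Step 2: Q = w * h^3 * dP / (12 * mu * L)
Q = 91e-6 * (30e-6)^3 * 251e3 / (12 * 0.001 * 30690e-6) = 1.6745601e-09 m^3/s
Step 3: Convert Q from m^3/s to nL/s (1 m^3 = 1e12 nL, so multiply by 1e12).
Q = 1674.56 nL/s


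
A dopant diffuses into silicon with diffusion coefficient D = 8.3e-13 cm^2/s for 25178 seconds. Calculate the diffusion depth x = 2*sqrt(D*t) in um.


Step 1: Compute D*t = 8.3e-13 * 25178 = 2.089774e-08 cm^2
Step 2: sqrt(D*t) = 1.44561e-04 cm
Step 3: x = 2 * 1.44561e-04 cm = 2.89122e-04 cm
Step 4: Convert to um (1 cm = 1e4 um): x = 2.891 um


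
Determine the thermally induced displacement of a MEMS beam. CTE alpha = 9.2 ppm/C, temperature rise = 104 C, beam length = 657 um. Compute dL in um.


Step 1: Convert CTE: alpha = 9.2 ppm/C = 9.2e-6 /C
Step 2: dL = 9.2e-6 * 104 * 657
dL = 0.6286 um


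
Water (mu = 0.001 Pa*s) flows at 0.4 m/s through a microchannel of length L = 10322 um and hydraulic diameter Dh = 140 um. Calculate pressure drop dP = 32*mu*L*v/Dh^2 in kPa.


Step 1: Convert to SI: L = 10322e-6 m, Dh = 140e-6 m
Step 2: dP = 32 * 0.001 * 10322e-6 * 0.4 / (140e-6)^2
Step 3: dP = 6740.90 Pa
Step 4: Convert to kPa: dP = 6.74 kPa


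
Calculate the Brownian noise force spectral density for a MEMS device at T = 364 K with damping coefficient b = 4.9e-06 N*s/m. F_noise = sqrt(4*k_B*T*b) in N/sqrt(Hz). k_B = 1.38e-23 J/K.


Step 1: Compute 4 * k_B * T * b
= 4 * 1.38e-23 * 364 * 4.9e-06
= 9.8455e-26 N^2/Hz
Step 2: F_noise = sqrt(9.8455e-26)
F_noise = 3.14e-13 N/sqrt(Hz)


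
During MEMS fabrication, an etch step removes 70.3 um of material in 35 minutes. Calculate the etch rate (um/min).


Step 1: Etch rate = depth / time
Step 2: rate = 70.3 / 35
rate = 2.009 um/min


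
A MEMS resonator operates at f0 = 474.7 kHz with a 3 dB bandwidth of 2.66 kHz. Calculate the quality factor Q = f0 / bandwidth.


Step 1: Q = f0 / bandwidth
Step 2: Q = 474.7 / 2.66
Q = 178.5


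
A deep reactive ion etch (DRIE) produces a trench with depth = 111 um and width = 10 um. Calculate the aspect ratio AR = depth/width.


Step 1: AR = depth / width
Step 2: AR = 111 / 10
AR = 11.1


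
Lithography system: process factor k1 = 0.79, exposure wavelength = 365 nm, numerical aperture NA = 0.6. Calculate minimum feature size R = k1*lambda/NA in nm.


Step 1: Identify values: k1 = 0.79, lambda = 365 nm, NA = 0.6
Step 2: R = k1 * lambda / NA
R = 0.79 * 365 / 0.6
R = 480.6 nm


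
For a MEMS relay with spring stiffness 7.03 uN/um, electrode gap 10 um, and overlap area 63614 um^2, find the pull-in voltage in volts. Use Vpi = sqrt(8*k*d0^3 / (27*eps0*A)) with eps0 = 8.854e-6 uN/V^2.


Step 1: Compute numerator: 8 * k * d0^3 = 8 * 7.03 * 10^3 = 56240.0
Step 2: Compute denominator: 27 * eps0 * A = 27 * 8.854e-6 * 63614 = 15.207436
Step 3: Vpi = sqrt(56240.0 / 15.207436)
Vpi = 60.81 V


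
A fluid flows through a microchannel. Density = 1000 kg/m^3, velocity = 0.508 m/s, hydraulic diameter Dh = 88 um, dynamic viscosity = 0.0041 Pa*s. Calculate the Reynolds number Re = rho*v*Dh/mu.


Step 1: Convert Dh to meters: Dh = 88e-6 m
Step 2: Re = rho * v * Dh / mu
Re = 1000 * 0.508 * 88e-6 / 0.0041
Re = 10.903


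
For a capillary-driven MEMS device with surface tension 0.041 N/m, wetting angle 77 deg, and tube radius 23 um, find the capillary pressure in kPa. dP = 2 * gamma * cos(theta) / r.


Step 1: cos(77 deg) = 0.225
Step 2: Convert r to m: r = 23e-6 m
Step 3: dP = 2 * 0.041 * 0.225 / 23e-6 = 802.2 Pa
Step 4: Convert Pa to kPa (divide by 1000).
dP = 0.8 kPa


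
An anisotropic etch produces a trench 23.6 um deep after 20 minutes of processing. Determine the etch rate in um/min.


Step 1: Etch rate = depth / time
Step 2: rate = 23.6 / 20
rate = 1.18 um/min


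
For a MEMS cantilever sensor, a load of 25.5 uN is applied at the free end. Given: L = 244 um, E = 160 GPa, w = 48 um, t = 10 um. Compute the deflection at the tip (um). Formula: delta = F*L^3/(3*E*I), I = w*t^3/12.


Step 1: Calculate the second moment of area.
I = w * t^3 / 12 = 48 * 10^3 / 12 = 4000.0 um^4
Step 2: Convert E to consistent units (1 GPa = 1000 uN/um^2).
E = 160 GPa = 160000 uN/um^2
Step 3: Calculate tip deflection.
delta = F * L^3 / (3 * E * I)
delta = 25.5 * 244^3 / (3 * 160000 * 4000.0)
delta = 0.1929 um


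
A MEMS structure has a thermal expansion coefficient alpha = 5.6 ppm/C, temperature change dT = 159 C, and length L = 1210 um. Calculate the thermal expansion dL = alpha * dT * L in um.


Step 1: Convert CTE: alpha = 5.6 ppm/C = 5.6e-6 /C
Step 2: dL = 5.6e-6 * 159 * 1210
dL = 1.0774 um


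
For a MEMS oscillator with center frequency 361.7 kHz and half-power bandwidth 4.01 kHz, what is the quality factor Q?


Step 1: Q = f0 / bandwidth
Step 2: Q = 361.7 / 4.01
Q = 90.2


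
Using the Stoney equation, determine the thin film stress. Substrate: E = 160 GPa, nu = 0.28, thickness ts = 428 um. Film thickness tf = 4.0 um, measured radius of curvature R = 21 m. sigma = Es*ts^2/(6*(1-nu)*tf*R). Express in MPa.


Step 1: Compute numerator: Es * ts^2 = 160 * 428^2 = 29309440 (GPa*um^2)
Step 2: Compute denominator (R in um): 6*(1-nu)*tf*R = 6*0.72*4.0*21e6 = 362880000.0 (um^2)
Step 3: sigma (GPa) = 29309440 / 362880000.0 = 8.0769e-02 GPa
Step 4: Convert to MPa (x1000): sigma = 80.8 MPa


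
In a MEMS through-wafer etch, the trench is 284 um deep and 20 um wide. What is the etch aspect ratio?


Step 1: AR = depth / width
Step 2: AR = 284 / 20
AR = 14.2


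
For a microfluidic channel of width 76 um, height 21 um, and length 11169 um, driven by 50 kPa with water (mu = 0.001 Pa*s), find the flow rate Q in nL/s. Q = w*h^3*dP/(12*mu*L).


Step 1: Convert all dimensions to SI (meters).
w = 76e-6 m, h = 21e-6 m, L = 11169e-6 m, dP = 50e3 Pa
Step 2: Q = w * h^3 * dP / (12 * mu * L)
Q = 76e-6 * (21e-6)^3 * 50e3 / (12 * 0.001 * 11169e-6) = 2.6257051e-10 m^3/s
Step 3: Convert Q from m^3/s to nL/s (1 m^3 = 1e12 nL, so multiply by 1e12).
Q = 262.571 nL/s


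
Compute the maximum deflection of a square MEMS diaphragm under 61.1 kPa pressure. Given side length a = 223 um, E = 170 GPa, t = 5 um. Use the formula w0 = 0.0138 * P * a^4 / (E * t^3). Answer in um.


Step 1: Convert pressure to compatible units (E is in GPa, so P in GPa).
P = 61.1 kPa = 61.1e-6 GPa
Step 2: Compute numerator: 0.0138 * P * a^4.
a^4 = 223^4 = 2472973441
numerator = 0.0138 * 61.1e-6 * 2472973441 = 2.0852e+03
Step 3: Compute denominator: E * t^3 = 170 * 5^3 = 21250
Step 4: w0 = numerator / denominator = 2.0852e+03 / 21250 = 0.0981 um


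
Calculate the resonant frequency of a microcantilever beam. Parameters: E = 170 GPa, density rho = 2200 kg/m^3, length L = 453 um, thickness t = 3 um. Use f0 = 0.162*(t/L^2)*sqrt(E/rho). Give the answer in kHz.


Step 1: Convert units to SI.
t_SI = 3e-6 m, L_SI = 453e-6 m
Step 2: Calculate sqrt(E/rho).
sqrt(170e9 / 2200) = 8790.49 m/s
Step 3: Compute f0.
f0 = 0.162 * 3e-6 / (453e-6)^2 * 8790.49 = 20818.7 Hz = 20.82 kHz


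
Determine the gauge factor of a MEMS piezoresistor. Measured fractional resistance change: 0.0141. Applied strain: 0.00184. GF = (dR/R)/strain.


Step 1: Identify values.
dR/R = 0.0141, strain = 0.00184
Step 2: GF = (dR/R) / strain = 0.0141 / 0.00184
GF = 7.7


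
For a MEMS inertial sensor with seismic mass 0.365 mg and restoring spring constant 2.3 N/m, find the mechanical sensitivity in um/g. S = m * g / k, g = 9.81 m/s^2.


Step 1: Convert mass: m = 0.365 mg = 3.65e-07 kg
Step 2: S = m * g / k = 3.65e-07 * 9.81 / 2.3
Step 3: S = 1.56e-06 m/g
Step 4: Convert to um/g: S = 1.557 um/g


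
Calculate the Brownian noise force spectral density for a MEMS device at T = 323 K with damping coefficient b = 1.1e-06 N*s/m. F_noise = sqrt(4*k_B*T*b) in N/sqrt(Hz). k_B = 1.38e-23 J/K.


Step 1: Compute 4 * k_B * T * b
= 4 * 1.38e-23 * 323 * 1.1e-06
= 1.9613e-26 N^2/Hz
Step 2: F_noise = sqrt(1.9613e-26)
F_noise = 1.40e-13 N/sqrt(Hz)


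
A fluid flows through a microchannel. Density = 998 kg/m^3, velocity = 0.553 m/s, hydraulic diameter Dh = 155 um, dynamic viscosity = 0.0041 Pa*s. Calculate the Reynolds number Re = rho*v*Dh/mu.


Step 1: Convert Dh to meters: Dh = 155e-6 m
Step 2: Re = rho * v * Dh / mu
Re = 998 * 0.553 * 155e-6 / 0.0041
Re = 20.864


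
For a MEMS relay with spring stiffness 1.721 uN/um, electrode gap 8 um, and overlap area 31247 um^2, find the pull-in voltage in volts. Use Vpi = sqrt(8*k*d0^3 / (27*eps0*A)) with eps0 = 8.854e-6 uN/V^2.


Step 1: Compute numerator: 8 * k * d0^3 = 8 * 1.721 * 8^3 = 7049.216
Step 2: Compute denominator: 27 * eps0 * A = 27 * 8.854e-6 * 31247 = 7.469845
Step 3: Vpi = sqrt(7049.216 / 7.469845)
Vpi = 30.72 V


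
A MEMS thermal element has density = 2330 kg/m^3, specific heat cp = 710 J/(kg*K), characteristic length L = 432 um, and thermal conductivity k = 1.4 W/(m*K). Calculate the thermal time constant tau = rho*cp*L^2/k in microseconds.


Step 1: Convert L to m: L = 432e-6 m
Step 2: L^2 = (432e-6)^2 = 1.86624e-07 m^2
Step 3: tau = 2330 * 710 * 1.86624e-07 / 1.4 = 2.2052291657e-01 s
Step 4: Convert to microseconds (multiply by 1e6).
tau = 220522.917 us


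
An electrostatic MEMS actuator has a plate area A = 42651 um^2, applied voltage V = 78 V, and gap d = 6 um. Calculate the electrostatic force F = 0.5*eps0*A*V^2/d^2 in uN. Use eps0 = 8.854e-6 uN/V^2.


Step 1: Identify parameters.
eps0 = 8.854e-6 uN/V^2, A = 42651 um^2, V = 78 V, d = 6 um
Step 2: Compute V^2 = 78^2 = 6084
Step 3: Compute d^2 = 6^2 = 36
Step 4: F = 0.5 * 8.854e-6 * 42651 * 6084 / 36
F = 31.91 uN


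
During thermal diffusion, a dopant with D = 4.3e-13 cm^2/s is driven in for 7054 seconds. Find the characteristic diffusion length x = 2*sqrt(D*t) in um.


Step 1: Compute D*t = 4.3e-13 * 7054 = 3.03322e-09 cm^2
Step 2: sqrt(D*t) = 5.50747e-05 cm
Step 3: x = 2 * 5.50747e-05 cm = 1.101494e-04 cm
Step 4: Convert to um (1 cm = 1e4 um): x = 1.101 um


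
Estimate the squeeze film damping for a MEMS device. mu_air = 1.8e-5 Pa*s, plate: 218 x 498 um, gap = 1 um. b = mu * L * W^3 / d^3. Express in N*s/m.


Step 1: Convert to SI.
L = 218e-6 m, W = 498e-6 m, d = 1e-6 m
Step 2: W^3 = (498e-6)^3 = 1.24e-10 m^3
Step 3: d^3 = (1e-6)^3 = 1.00e-18 m^3
Step 4: b = 1.8e-5 * 218e-6 * 1.24e-10 / 1.00e-18
b = 4.85e-01 N*s/m


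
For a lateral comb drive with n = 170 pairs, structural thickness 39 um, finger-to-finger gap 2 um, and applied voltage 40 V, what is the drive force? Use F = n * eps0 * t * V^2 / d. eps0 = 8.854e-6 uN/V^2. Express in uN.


Step 1: Parameters: n=170, eps0=8.854e-6 uN/V^2, t=39 um, V=40 V, d=2 um
Step 2: V^2 = 1600
Step 3: F = 170 * 8.854e-6 * 39 * 1600 / 2
F = 46.962 uN


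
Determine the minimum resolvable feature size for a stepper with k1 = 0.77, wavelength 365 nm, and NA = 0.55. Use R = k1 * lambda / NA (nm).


Step 1: Identify values: k1 = 0.77, lambda = 365 nm, NA = 0.55
Step 2: R = k1 * lambda / NA
R = 0.77 * 365 / 0.55
R = 511.0 nm


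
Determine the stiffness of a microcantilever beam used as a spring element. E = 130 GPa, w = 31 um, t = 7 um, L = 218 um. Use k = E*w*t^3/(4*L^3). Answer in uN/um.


Step 1: Convert E to consistent units (1 GPa = 1000 uN/um^2).
E = 130 GPa = 130000 uN/um^2
Step 2: Compute t^3 = 7^3 = 343
Step 3: Compute L^3 = 218^3 = 10360232
Step 4: k = 130000 * 31 * 343 / (4 * 10360232)
k = 33.3557 uN/um


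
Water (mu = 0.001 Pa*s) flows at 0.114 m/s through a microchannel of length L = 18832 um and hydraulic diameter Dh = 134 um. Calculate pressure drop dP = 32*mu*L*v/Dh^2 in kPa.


Step 1: Convert to SI: L = 18832e-6 m, Dh = 134e-6 m
Step 2: dP = 32 * 0.001 * 18832e-6 * 0.114 / (134e-6)^2
Step 3: dP = 3825.97 Pa
Step 4: Convert to kPa: dP = 3.83 kPa


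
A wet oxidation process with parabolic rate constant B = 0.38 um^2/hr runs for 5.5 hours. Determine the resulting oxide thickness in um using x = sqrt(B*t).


Step 1: Compute B*t = 0.38 * 5.5 = 2.09
Step 2: x = sqrt(2.09)
x = 1.446 um


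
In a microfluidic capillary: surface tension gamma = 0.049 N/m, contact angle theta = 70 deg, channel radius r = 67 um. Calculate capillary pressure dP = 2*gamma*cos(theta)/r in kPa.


Step 1: cos(70 deg) = 0.342
Step 2: Convert r to m: r = 67e-6 m
Step 3: dP = 2 * 0.049 * 0.342 / 67e-6 = 500.2 Pa
Step 4: Convert Pa to kPa (divide by 1000).
dP = 0.5 kPa


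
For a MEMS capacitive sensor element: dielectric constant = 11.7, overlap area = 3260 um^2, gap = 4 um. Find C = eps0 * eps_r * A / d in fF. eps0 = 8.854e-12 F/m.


Step 1: Convert area to m^2: A = 3260e-12 m^2
Step 2: Convert gap to m: d = 4e-6 m
Step 3: C = eps0 * eps_r * A / d
C = 8.854e-12 * 11.7 * 3260e-12 / 4e-6
Step 4: Convert to fF (multiply by 1e15).
C = 84.43 fF


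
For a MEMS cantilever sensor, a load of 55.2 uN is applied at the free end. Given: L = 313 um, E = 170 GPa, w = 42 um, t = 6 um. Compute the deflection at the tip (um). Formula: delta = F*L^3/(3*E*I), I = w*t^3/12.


Step 1: Calculate the second moment of area.
I = w * t^3 / 12 = 42 * 6^3 / 12 = 756.0 um^4
Step 2: Convert E to consistent units (1 GPa = 1000 uN/um^2).
E = 170 GPa = 170000 uN/um^2
Step 3: Calculate tip deflection.
delta = F * L^3 / (3 * E * I)
delta = 55.2 * 313^3 / (3 * 170000 * 756.0)
delta = 4.3902 um


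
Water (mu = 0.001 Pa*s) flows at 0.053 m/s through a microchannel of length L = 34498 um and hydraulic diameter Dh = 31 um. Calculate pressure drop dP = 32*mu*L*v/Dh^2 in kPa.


Step 1: Convert to SI: L = 34498e-6 m, Dh = 31e-6 m
Step 2: dP = 32 * 0.001 * 34498e-6 * 0.053 / (31e-6)^2
Step 3: dP = 60883.05 Pa
Step 4: Convert to kPa: dP = 60.88 kPa


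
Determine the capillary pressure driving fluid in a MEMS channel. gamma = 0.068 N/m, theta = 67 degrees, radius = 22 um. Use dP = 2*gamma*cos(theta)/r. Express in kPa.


Step 1: cos(67 deg) = 0.3907
Step 2: Convert r to m: r = 22e-6 m
Step 3: dP = 2 * 0.068 * 0.3907 / 22e-6 = 2415.2 Pa
Step 4: Convert Pa to kPa (divide by 1000).
dP = 2.42 kPa


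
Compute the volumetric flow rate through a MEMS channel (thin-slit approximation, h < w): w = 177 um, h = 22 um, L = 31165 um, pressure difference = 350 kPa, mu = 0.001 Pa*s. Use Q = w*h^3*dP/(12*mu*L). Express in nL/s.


Step 1: Convert all dimensions to SI (meters).
w = 177e-6 m, h = 22e-6 m, L = 31165e-6 m, dP = 350e3 Pa
Step 2: Q = w * h^3 * dP / (12 * mu * L)
Q = 177e-6 * (22e-6)^3 * 350e3 / (12 * 0.001 * 31165e-6) = 1.76384726e-09 m^3/s
Step 3: Convert Q from m^3/s to nL/s (1 m^3 = 1e12 nL, so multiply by 1e12).
Q = 1763.847 nL/s


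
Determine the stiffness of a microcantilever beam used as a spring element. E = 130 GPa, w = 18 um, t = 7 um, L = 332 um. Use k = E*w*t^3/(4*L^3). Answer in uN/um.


Step 1: Convert E to consistent units (1 GPa = 1000 uN/um^2).
E = 130 GPa = 130000 uN/um^2
Step 2: Compute t^3 = 7^3 = 343
Step 3: Compute L^3 = 332^3 = 36594368
Step 4: k = 130000 * 18 * 343 / (4 * 36594368)
k = 5.4832 uN/um


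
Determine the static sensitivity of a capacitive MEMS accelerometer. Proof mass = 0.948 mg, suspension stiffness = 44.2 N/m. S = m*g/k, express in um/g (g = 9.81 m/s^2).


Step 1: Convert mass: m = 0.948 mg = 9.48e-07 kg
Step 2: S = m * g / k = 9.48e-07 * 9.81 / 44.2
Step 3: S = 2.10e-07 m/g
Step 4: Convert to um/g: S = 0.21 um/g


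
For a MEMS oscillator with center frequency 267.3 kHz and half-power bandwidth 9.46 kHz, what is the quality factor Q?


Step 1: Q = f0 / bandwidth
Step 2: Q = 267.3 / 9.46
Q = 28.3


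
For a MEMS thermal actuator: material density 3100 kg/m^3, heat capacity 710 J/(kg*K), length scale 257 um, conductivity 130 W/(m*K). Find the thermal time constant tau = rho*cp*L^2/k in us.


Step 1: Convert L to m: L = 257e-6 m
Step 2: L^2 = (257e-6)^2 = 6.6049e-08 m^2
Step 3: tau = 3100 * 710 * 6.6049e-08 / 130 = 1.1182604e-03 s
Step 4: Convert to microseconds (multiply by 1e6).
tau = 1118.26 us


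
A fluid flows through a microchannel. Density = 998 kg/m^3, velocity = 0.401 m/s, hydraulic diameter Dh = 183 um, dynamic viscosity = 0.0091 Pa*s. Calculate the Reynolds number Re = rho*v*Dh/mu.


Step 1: Convert Dh to meters: Dh = 183e-6 m
Step 2: Re = rho * v * Dh / mu
Re = 998 * 0.401 * 183e-6 / 0.0091
Re = 8.048


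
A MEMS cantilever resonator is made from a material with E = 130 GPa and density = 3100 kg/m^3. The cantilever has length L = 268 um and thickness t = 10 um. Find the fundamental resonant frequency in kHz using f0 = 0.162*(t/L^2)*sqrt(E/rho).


Step 1: Convert units to SI.
t_SI = 10e-6 m, L_SI = 268e-6 m
Step 2: Calculate sqrt(E/rho).
sqrt(130e9 / 3100) = 6475.76 m/s
Step 3: Compute f0.
f0 = 0.162 * 10e-6 / (268e-6)^2 * 6475.76 = 146061.6 Hz = 146.06 kHz


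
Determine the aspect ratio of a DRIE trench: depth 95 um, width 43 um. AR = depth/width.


Step 1: AR = depth / width
Step 2: AR = 95 / 43
AR = 2.2


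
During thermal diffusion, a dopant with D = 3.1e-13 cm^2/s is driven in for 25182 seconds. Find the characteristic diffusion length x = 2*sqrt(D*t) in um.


Step 1: Compute D*t = 3.1e-13 * 25182 = 7.80642e-09 cm^2
Step 2: sqrt(D*t) = 8.83539e-05 cm
Step 3: x = 2 * 8.83539e-05 cm = 1.767078e-04 cm
Step 4: Convert to um (1 cm = 1e4 um): x = 1.767 um


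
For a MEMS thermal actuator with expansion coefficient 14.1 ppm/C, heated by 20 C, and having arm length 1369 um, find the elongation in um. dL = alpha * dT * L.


Step 1: Convert CTE: alpha = 14.1 ppm/C = 14.1e-6 /C
Step 2: dL = 14.1e-6 * 20 * 1369
dL = 0.3861 um


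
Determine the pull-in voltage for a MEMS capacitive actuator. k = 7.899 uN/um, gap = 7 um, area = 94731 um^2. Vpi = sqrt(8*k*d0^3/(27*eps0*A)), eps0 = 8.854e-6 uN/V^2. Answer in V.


Step 1: Compute numerator: 8 * k * d0^3 = 8 * 7.899 * 7^3 = 21674.856
Step 2: Compute denominator: 27 * eps0 * A = 27 * 8.854e-6 * 94731 = 22.646203
Step 3: Vpi = sqrt(21674.856 / 22.646203)
Vpi = 30.94 V


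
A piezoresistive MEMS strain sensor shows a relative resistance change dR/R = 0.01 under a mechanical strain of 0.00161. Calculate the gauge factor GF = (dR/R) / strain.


Step 1: Identify values.
dR/R = 0.01, strain = 0.00161
Step 2: GF = (dR/R) / strain = 0.01 / 0.00161
GF = 6.2


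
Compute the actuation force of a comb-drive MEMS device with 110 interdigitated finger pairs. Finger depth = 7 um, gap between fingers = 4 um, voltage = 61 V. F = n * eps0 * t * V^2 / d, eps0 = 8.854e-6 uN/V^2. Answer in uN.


Step 1: Parameters: n=110, eps0=8.854e-6 uN/V^2, t=7 um, V=61 V, d=4 um
Step 2: V^2 = 3721
Step 3: F = 110 * 8.854e-6 * 7 * 3721 / 4
F = 6.342 uN


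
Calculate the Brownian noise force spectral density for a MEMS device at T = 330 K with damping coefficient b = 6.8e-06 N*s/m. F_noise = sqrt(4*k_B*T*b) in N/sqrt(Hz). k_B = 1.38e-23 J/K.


Step 1: Compute 4 * k_B * T * b
= 4 * 1.38e-23 * 330 * 6.8e-06
= 1.2387e-25 N^2/Hz
Step 2: F_noise = sqrt(1.2387e-25)
F_noise = 3.52e-13 N/sqrt(Hz)


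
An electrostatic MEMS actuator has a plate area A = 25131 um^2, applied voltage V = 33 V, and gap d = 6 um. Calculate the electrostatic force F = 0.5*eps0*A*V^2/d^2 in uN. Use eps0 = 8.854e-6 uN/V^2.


Step 1: Identify parameters.
eps0 = 8.854e-6 uN/V^2, A = 25131 um^2, V = 33 V, d = 6 um
Step 2: Compute V^2 = 33^2 = 1089
Step 3: Compute d^2 = 6^2 = 36
Step 4: F = 0.5 * 8.854e-6 * 25131 * 1089 / 36
F = 3.365 uN


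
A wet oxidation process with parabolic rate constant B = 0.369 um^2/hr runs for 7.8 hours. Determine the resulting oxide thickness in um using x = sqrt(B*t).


Step 1: Compute B*t = 0.369 * 7.8 = 2.8782
Step 2: x = sqrt(2.8782)
x = 1.697 um


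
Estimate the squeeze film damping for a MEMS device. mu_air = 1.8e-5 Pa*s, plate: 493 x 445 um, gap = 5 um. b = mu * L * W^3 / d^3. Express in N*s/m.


Step 1: Convert to SI.
L = 493e-6 m, W = 445e-6 m, d = 5e-6 m
Step 2: W^3 = (445e-6)^3 = 8.81e-11 m^3
Step 3: d^3 = (5e-6)^3 = 1.25e-16 m^3
Step 4: b = 1.8e-5 * 493e-6 * 8.81e-11 / 1.25e-16
b = 6.26e-03 N*s/m


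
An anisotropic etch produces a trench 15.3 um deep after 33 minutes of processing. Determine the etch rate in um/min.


Step 1: Etch rate = depth / time
Step 2: rate = 15.3 / 33
rate = 0.464 um/min


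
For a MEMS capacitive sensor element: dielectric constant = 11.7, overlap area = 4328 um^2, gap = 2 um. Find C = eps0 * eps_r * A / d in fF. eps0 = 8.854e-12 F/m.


Step 1: Convert area to m^2: A = 4328e-12 m^2
Step 2: Convert gap to m: d = 2e-6 m
Step 3: C = eps0 * eps_r * A / d
C = 8.854e-12 * 11.7 * 4328e-12 / 2e-6
Step 4: Convert to fF (multiply by 1e15).
C = 224.17 fF


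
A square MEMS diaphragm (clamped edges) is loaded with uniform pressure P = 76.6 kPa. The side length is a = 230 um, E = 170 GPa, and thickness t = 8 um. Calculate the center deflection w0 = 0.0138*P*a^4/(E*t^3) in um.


Step 1: Convert pressure to compatible units (E is in GPa, so P in GPa).
P = 76.6 kPa = 76.6e-6 GPa
Step 2: Compute numerator: 0.0138 * P * a^4.
a^4 = 230^4 = 2798410000
numerator = 0.0138 * 76.6e-6 * 2798410000 = 2.958e+03
Step 3: Compute denominator: E * t^3 = 170 * 8^3 = 87040
Step 4: w0 = numerator / denominator = 2.958e+03 / 87040 = 0.034 um


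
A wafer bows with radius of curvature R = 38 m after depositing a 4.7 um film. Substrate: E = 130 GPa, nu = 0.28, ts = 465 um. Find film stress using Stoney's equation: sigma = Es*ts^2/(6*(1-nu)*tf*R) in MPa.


Step 1: Compute numerator: Es * ts^2 = 130 * 465^2 = 28109250 (GPa*um^2)
Step 2: Compute denominator (R in um): 6*(1-nu)*tf*R = 6*0.72*4.7*38e6 = 771552000.0 (um^2)
Step 3: sigma (GPa) = 28109250 / 771552000.0 = 3.6432e-02 GPa
Step 4: Convert to MPa (x1000): sigma = 36.4 MPa
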